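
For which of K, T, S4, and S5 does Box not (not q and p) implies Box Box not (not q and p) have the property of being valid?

S4, S5

S4-tableau for the negation not (Box not (not q and p) implies Box Box not (not q and p)):
1. not (Box not (not q and p) implies Box Box not (not q and p)), w0
2. Box not (not q and p), w0
3. not Box Box not (not q and p), w0
4. not (not q and p), w0
5. not p, w0
6. not Box not (not q and p), w1
7. not (not q and p), w1
8. not p, w1
9. not q and p, w2
10. not q, w2
11. p, w2
12. not (not q and p), w2
13. not p, w2
Accessibility: w0Rw0, w0Rw1, w0Rw2, w1Rw1, w1Rw2, w2Rw2
Branch closes: p and not p both at w2.
Every branch closes (one shown): valid in S4, hence also in S5 (every theorem of S4 is a theorem of S5).
T-tableau for the negation not (Box not (not q and p) implies Box Box not (not q and p)):
1. not (Box not (not q and p) implies Box Box not (not q and p)), w0
2. Box not (not q and p), w0
3. not Box Box not (not q and p), w0
4. not (not q and p), w0
5. not p, w0
6. not Box not (not q and p), w1
7. not (not q and p), w1
8. not p, w1
9. not q and p, w2
10. not q, w2
11. p, w2
Accessibility: w0Rw0, w0Rw1, w1Rw1, w1Rw2, w2Rw2
Complete open branch: countermodel on a T-frame, so not valid in T, nor in K (the same frame is also a K-frame).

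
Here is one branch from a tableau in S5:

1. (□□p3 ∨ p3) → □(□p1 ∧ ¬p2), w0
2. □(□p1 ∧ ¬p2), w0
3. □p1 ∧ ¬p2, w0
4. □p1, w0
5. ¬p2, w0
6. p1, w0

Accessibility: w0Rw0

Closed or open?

Not closed

No world carries both an atom and its negation.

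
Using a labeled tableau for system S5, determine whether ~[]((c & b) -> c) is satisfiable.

No, unsatisfiable

1. ~[]((c & b) -> c), w0
2. ~((c & b) -> c), w1
3. c & b, w1
4. ~c, w1
5. c, w1
6. b, w1
Accessibility: w0Rw0, w0Rw1, w1Rw0, w1Rw1
Branch closes: c and ~c both at w1.
All branches of the tableau close; one closing branch shown above.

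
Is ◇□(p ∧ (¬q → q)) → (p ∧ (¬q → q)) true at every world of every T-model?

Invalid (countermodel exists)

Tableau for the negation ¬(◇□(p ∧ (¬q → q)) → (p ∧ (¬q → q))):
1. ¬(◇□(p ∧ (¬q → q)) → (p ∧ (¬q → q))), 0
2. ◇□(p ∧ (¬q → q)), 0   [¬→-rule on 1]
3. ¬(p ∧ (¬q → q)), 0   [¬→-rule on 1]
4. ¬(¬q → q), 0   [¬∧-rule on 3 (branches; this branch)]
5. ¬q, 0   [¬→-rule on 4]
6. □(p ∧ (¬q → q)), 1   [◇-rule on 2: fresh world 1, 0R1]
7. p ∧ (¬q → q), 1   [□-rule on 6 via 1R1]
8. p, 1   [∧-rule on 7]
9. ¬q → q, 1   [∧-rule on 7]
10. q, 1   [→-rule on 9 (branches; this branch)]
Accessibility: 0R0, 0R1, 1R1
The negation has an open branch (countermodel exists).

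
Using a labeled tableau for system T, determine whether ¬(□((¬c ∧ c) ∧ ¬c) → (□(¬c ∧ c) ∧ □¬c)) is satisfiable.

No, unsatisfiable

1. ¬(□((¬c ∧ c) ∧ ¬c) → (□(¬c ∧ c) ∧ □¬c)), u
2. □((¬c ∧ c) ∧ ¬c), u
3. ¬(□(¬c ∧ c) ∧ □¬c), u
4. (¬c ∧ c) ∧ ¬c, u
5. ¬c ∧ c, u
6. ¬c, u
7. c, u
Accessibility: uRu
Branch closes: c and ¬c both at u.
All branches of the tableau close; one closing branch shown above.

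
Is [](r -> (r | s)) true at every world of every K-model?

Tableau for the negation ~[](r -> (r | s)):
1. ~[](r -> (r | s)), 0
2. ~(r -> (r | s)), 1
3. r, 1
4. ~(r | s), 1
5. ~r, 1
6. ~s, 1
Accessibility: 0R1
Branch closes: r and ~r both at 1.
All branches of the negation close; one closing branch shown above.

Valid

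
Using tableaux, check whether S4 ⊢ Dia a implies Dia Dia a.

Valid in S4

Tableau for the negation not (Dia a implies Dia Dia a):
1. not (Dia a implies Dia Dia a), u
2. Dia a, u   [neg-implies-rule on 1]
3. not Dia Dia a, u   [neg-implies-rule on 1]
4. not Dia a, u   [neg-Dia-rule on 3 via uRu]
5. not a, u   [neg-Dia-rule on 4 via uRu]
6. a, v   [Dia-rule on 2: fresh world v, uRv]
7. not Dia a, v   [neg-Dia-rule on 3 via uRv]
8. not a, v   [neg-Dia-rule on 4 via uRv]
Accessibility: uRu, uRv, vRv
Branch closes: a and not a both at v.
All branches of the negation close; one closing branch shown above.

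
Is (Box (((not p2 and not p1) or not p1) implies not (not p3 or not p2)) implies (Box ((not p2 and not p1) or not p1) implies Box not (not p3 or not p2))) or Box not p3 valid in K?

Tableau for the negation not ((Box (((not p2 and not p1) or not p1) implies not (not p3 or not p2)) implies (Box ((not p2 and not p1) or not p1) implies Box not (not p3 or not p2))) or Box not p3):
1. not ((Box (((not p2 and not p1) or not p1) implies not (not p3 or not p2)) implies (Box ((not p2 and not p1) or not p1) implies Box not (not p3 or not p2))) or Box not p3), w0
2. not (Box (((not p2 and not p1) or not p1) implies not (not p3 or not p2)) implies (Box ((not p2 and not p1) or not p1) implies Box not (not p3 or not p2))), w0
3. not Box not p3, w0
4. Box (((not p2 and not p1) or not p1) implies not (not p3 or not p2)), w0
5. not (Box ((not p2 and not p1) or not p1) implies Box not (not p3 or not p2)), w0
6. Box ((not p2 and not p1) or not p1), w0
7. not Box not (not p3 or not p2), w0
8. p3, w1
9. ((not p2 and not p1) or not p1) implies not (not p3 or not p2), w1
10. (not p2 and not p1) or not p1, w1
11. not (not p3 or not p2), w1
12. p2, w1
13. not p1, w1
14. not p3 or not p2, w2
15. ((not p2 and not p1) or not p1) implies not (not p3 or not p2), w2
16. (not p2 and not p1) or not p1, w2
17. not p2, w2
18. not ((not p2 and not p1) or not p1), w2
19. not (not p2 and not p1), w2
20. p1, w2
21. not p2 and not p1, w2
22. not p1, w2
Accessibility: w0Rw1, w0Rw2
Branch closes: p1 and not p1 both at w2.
All branches of the negation close; one closing branch shown above.

Yes, valid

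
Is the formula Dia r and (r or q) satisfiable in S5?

1. Dia r and (r or q), u
2. Dia r, u
3. r or q, u
4. q, u
5. r, v
Accessibility: uRu, uRv, vRu, vRv

Satisfiable (open branch found)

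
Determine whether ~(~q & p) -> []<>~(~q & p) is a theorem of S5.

Tableau for the negation ~(~(~q & p) -> []<>~(~q & p)):
1. ~(~(~q & p) -> []<>~(~q & p)), 0
2. ~(~q & p), 0
3. ~[]<>~(~q & p), 0
4. ~p, 0
5. ~<>~(~q & p), 1
6. ~q & p, 0
7. ~q, 0
8. p, 0
Accessibility: 0R0, 0R1, 1R0, 1R1
Branch closes: p and ~p both at 0.
Every branch of the negation's tableau closes; the branch above is one of them.

Valid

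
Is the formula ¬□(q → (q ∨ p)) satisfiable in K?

Unsatisfiable

1. ¬□(q → (q ∨ p)), u
2. ¬(q → (q ∨ p)), v
3. q, v
4. ¬(q ∨ p), v
5. ¬q, v
6. ¬p, v
Accessibility: uRv
Branch closes: q and ¬q both at v.
All branches of the tableau close; one closing branch shown above.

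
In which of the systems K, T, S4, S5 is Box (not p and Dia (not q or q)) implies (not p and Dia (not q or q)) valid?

K-tableau for the negation not (Box (not p and Dia (not q or q)) implies (not p and Dia (not q or q))):
1. not (Box (not p and Dia (not q or q)) implies (not p and Dia (not q or q))), 0
2. Box (not p and Dia (not q or q)), 0
3. not (not p and Dia (not q or q)), 0
4. not Dia (not q or q), 0
Complete open branch: countermodel on a K-frame, so not valid in K.
T-tableau for the negation not (Box (not p and Dia (not q or q)) implies (not p and Dia (not q or q))):
1. not (Box (not p and Dia (not q or q)) implies (not p and Dia (not q or q))), 0
2. Box (not p and Dia (not q or q)), 0
3. not (not p and Dia (not q or q)), 0
4. not p and Dia (not q or q), 0
5. not p, 0
6. Dia (not q or q), 0
7. not Dia (not q or q), 0
8. not (not q or q), 0
9. q, 0
10. not q, 0
Accessibility: 0R0
Branch closes: q and not q both at 0.
Every branch closes (one shown): valid in T, hence also in S4, S5 (every theorem of T is a theorem of S4 and S5).

T, S4, S5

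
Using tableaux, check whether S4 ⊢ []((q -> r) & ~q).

Tableau for the negation ~[]((q -> r) & ~q):
1. ~[]((q -> r) & ~q), w0
2. ~((q -> r) & ~q), w1
3. q, w1
Accessibility: w0Rw0, w0Rw1, w1Rw1
The negation has an open branch (countermodel exists).

Not valid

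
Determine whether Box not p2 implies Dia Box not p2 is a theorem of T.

Valid

Tableau for the negation not (Box not p2 implies Dia Box not p2):
1. not (Box not p2 implies Dia Box not p2), 0
2. Box not p2, 0
3. not Dia Box not p2, 0
4. not p2, 0
5. not Box not p2, 0
6. p2, 1
7. not p2, 1
Accessibility: 0R0, 0R1, 1R1
Branch closes: p2 and not p2 both at 1.
Every branch of the negation's tableau closes; the branch above is one of them.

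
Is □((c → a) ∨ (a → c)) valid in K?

Tableau for the negation ¬□((c → a) ∨ (a → c)):
1. ¬□((c → a) ∨ (a → c)), 0
2. ¬((c → a) ∨ (a → c)), 1   [¬□-rule on 1: fresh world 1, 0R1]
3. ¬(c → a), 1   [¬∨-rule on 2]
4. ¬(a → c), 1   [¬∨-rule on 2]
5. c, 1   [¬→-rule on 3]
6. ¬a, 1   [¬→-rule on 3]
7. a, 1   [¬→-rule on 4]
8. ¬c, 1   [¬→-rule on 4]
Accessibility: 0R1
Branch closes: a and ¬a both at 1.
All branches of the negation close; one closing branch shown above.

Valid in K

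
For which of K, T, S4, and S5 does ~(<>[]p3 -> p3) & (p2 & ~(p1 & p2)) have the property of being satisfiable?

K, T, S4

S4-tableau for the formula:
1. ~(<>[]p3 -> p3) & (p2 & ~(p1 & p2)), u
2. ~(<>[]p3 -> p3), u
3. p2 & ~(p1 & p2), u
4. <>[]p3, u
5. ~p3, u
6. p2, u
7. ~(p1 & p2), u
8. ~p1, u
9. []p3, v
10. p3, v
Accessibility: uRu, uRv, vRv
Complete open branch: satisfiable in S4, hence also in K, T (this S4-model is also a K-model and a T-model).
S5-tableau for the formula:
1. ~(<>[]p3 -> p3) & (p2 & ~(p1 & p2)), u
2. ~(<>[]p3 -> p3), u
3. p2 & ~(p1 & p2), u
4. <>[]p3, u
5. ~p3, u
6. p2, u
7. ~(p1 & p2), u
8. ~p1, u
9. []p3, v
10. p3, u
Accessibility: uRu, uRv, vRu, vRv
Branch closes: p3 and ~p3 both at u.
Every branch closes (one shown): unsatisfiable in S5.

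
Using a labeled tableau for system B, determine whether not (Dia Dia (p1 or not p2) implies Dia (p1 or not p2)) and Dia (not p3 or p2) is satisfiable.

Satisfiable

1. not (Dia Dia (p1 or not p2) implies Dia (p1 or not p2)) and Dia (not p3 or p2), u
2. not (Dia Dia (p1 or not p2) implies Dia (p1 or not p2)), u
3. Dia (not p3 or p2), u
4. Dia Dia (p1 or not p2), u
5. not Dia (p1 or not p2), u
6. not (p1 or not p2), u
7. not p1, u
8. p2, u
9. not p3 or p2, v
10. not (p1 or not p2), v
11. not p1, v
12. p2, v
13. Dia (p1 or not p2), w
14. not (p1 or not p2), w
15. not p1, w
16. p2, w
17. p1 or not p2, x
18. not p2, x
Accessibility: uRu, uRv, uRw, vRu, vRv, wRu, wRw, wRx, xRw, xRx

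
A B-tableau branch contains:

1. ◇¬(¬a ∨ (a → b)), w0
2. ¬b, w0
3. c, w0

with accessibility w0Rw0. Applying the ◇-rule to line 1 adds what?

a fresh world w1 with w0Rw1, and ¬(¬a ∨ (a → b)) at w1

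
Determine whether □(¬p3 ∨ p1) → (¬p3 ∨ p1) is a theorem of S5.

Valid in S5

Tableau for the negation ¬(□(¬p3 ∨ p1) → (¬p3 ∨ p1)):
1. ¬(□(¬p3 ∨ p1) → (¬p3 ∨ p1)), 0
2. □(¬p3 ∨ p1), 0
3. ¬(¬p3 ∨ p1), 0
4. p3, 0
5. ¬p1, 0
6. ¬p3 ∨ p1, 0
7. p1, 0
Accessibility: 0R0
Branch closes: p1 and ¬p1 both at 0.
All branches of the negation close; one closing branch shown above.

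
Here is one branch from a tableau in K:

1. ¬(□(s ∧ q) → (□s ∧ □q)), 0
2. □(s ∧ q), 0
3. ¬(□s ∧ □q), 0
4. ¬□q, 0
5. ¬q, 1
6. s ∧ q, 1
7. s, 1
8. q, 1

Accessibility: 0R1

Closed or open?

Yes, closed

Both q and ¬q appear at 1.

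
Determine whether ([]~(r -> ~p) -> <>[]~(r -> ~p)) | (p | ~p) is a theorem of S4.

Tableau for the negation ~(([]~(r -> ~p) -> <>[]~(r -> ~p)) | (p | ~p)):
1. ~(([]~(r -> ~p) -> <>[]~(r -> ~p)) | (p | ~p)), w0
2. ~([]~(r -> ~p) -> <>[]~(r -> ~p)), w0   [~|-rule on 1]
3. ~(p | ~p), w0   [~|-rule on 1]
4. []~(r -> ~p), w0   [~->-rule on 2]
5. ~<>[]~(r -> ~p), w0   [~->-rule on 2]
6. ~p, w0   [~|-rule on 3]
7. p, w0   [~|-rule on 3]
Accessibility: w0Rw0
Branch closes: p and ~p both at w0.
Every branch of the negation's tableau closes; the branch above is one of them.

Valid in S4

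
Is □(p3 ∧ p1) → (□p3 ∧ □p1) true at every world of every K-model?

Yes, valid

Tableau for the negation ¬(□(p3 ∧ p1) → (□p3 ∧ □p1)):
1. ¬(□(p3 ∧ p1) → (□p3 ∧ □p1)), 0
2. □(p3 ∧ p1), 0
3. ¬(□p3 ∧ □p1), 0
4. ¬□p1, 0
5. ¬p1, 1
6. p3 ∧ p1, 1
7. p3, 1
8. p1, 1
Accessibility: 0R1
Branch closes: p1 and ¬p1 both at 1.
All branches of the negation close; one closing branch shown above.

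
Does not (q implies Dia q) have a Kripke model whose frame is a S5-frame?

Unsatisfiable

1. not (q implies Dia q), w0
2. q, w0
3. not Dia q, w0
4. not q, w0
Accessibility: w0Rw0
Branch closes: q and not q both at w0.
(One branch shown.) All branches close.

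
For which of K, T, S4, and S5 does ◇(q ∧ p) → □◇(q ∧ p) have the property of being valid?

S5

S5-tableau for the negation ¬(◇(q ∧ p) → □◇(q ∧ p)):
1. ¬(◇(q ∧ p) → □◇(q ∧ p)), u
2. ◇(q ∧ p), u
3. ¬□◇(q ∧ p), u
4. q ∧ p, v
5. q, v
6. p, v
7. ¬◇(q ∧ p), w
8. ¬(q ∧ p), u
9. ¬(q ∧ p), v
10. ¬(q ∧ p), w
11. ¬p, u
12. ¬p, v
Accessibility: uRu, uRv, uRw, vRu, vRv, vRw, wRu, wRv, wRw
Branch closes: p and ¬p both at v.
Every branch closes (one shown): valid in S5.
S4-tableau for the negation ¬(◇(q ∧ p) → □◇(q ∧ p)):
1. ¬(◇(q ∧ p) → □◇(q ∧ p)), u
2. ◇(q ∧ p), u
3. ¬□◇(q ∧ p), u
4. q ∧ p, v
5. q, v
6. p, v
7. ¬◇(q ∧ p), w
8. ¬(q ∧ p), w
9. ¬p, w
Accessibility: uRu, uRv, uRw, vRv, wRw
Complete open branch: countermodel on an S4-frame, so not valid in S4, nor in K, T (the same frame is also a K-frame and a T-frame).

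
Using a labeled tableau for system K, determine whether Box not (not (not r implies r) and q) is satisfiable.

Satisfiable (open branch found)

1. Box not (not (not r implies r) and q), u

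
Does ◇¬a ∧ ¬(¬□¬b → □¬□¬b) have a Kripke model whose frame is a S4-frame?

Yes, satisfiable

1. ◇¬a ∧ ¬(¬□¬b → □¬□¬b), u
2. ◇¬a, u   [∧-rule on 1]
3. ¬(¬□¬b → □¬□¬b), u   [∧-rule on 1]
4. ¬□¬b, u   [¬→-rule on 3]
5. ¬□¬□¬b, u   [¬→-rule on 3]
6. ¬a, v   [◇-rule on 2: fresh world v, uRv]
7. b, w   [¬□-rule on 4: fresh world w, uRw]
8. □¬b, x   [¬□-rule on 5: fresh world x, uRx]
9. ¬b, x   [□-rule on 8 via xRx]
Accessibility: uRu, uRv, uRw, uRx, vRv, wRw, xRx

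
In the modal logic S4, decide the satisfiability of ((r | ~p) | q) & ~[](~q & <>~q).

1. ((r | ~p) | q) & ~[](~q & <>~q), 0
2. (r | ~p) | q, 0   [&-rule on 1]
3. ~[](~q & <>~q), 0   [&-rule on 1]
4. q, 0   [|-rule on 2 (branches; this branch)]
5. ~(~q & <>~q), 1   [~[]-rule on 3: fresh world 1, 0R1]
6. ~<>~q, 1   [~&-rule on 5 (branches; this branch)]
7. q, 1   [~<>-rule on 6 via 1R1]
Accessibility: 0R0, 0R1, 1R1

Satisfiable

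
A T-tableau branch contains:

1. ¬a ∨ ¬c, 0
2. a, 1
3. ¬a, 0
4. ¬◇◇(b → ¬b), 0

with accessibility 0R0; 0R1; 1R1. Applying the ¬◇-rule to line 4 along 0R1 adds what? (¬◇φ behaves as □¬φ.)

¬◇(b → ¬b), 1

¬◇φ behaves as □¬φ: propagate the negated body to each accessible world.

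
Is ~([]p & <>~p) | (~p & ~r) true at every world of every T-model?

Tableau for the negation ~(~([]p & <>~p) | (~p & ~r)):
1. ~(~([]p & <>~p) | (~p & ~r)), 0
2. []p & <>~p, 0   [~|-rule on 1]
3. ~(~p & ~r), 0   [~|-rule on 1]
4. []p, 0   [&-rule on 2]
5. <>~p, 0   [&-rule on 2]
6. p, 0   [[]-rule on 4 via 0R0]
7. r, 0   [~&-rule on 3 (branches; this branch)]
8. ~p, 1   [<>-rule on 5: fresh world 1, 0R1]
9. p, 1   [[]-rule on 4 via 0R1]
Accessibility: 0R0, 0R1, 1R1
Branch closes: p and ~p both at 1.
All branches of the negation close; one closing branch shown above.

Yes, valid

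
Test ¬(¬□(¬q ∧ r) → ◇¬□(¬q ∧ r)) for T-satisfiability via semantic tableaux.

1. ¬(¬□(¬q ∧ r) → ◇¬□(¬q ∧ r)), 0
2. ¬□(¬q ∧ r), 0   [¬→-rule on 1]
3. ¬◇¬□(¬q ∧ r), 0   [¬→-rule on 1]
4. □(¬q ∧ r), 0   [¬◇-rule on 3 via 0R0]
5. ¬q ∧ r, 0   [□-rule on 4 via 0R0]
6. ¬q, 0   [∧-rule on 5]
7. r, 0   [∧-rule on 5]
8. ¬(¬q ∧ r), 1   [¬□-rule on 2: fresh world 1, 0R1]
9. □(¬q ∧ r), 1   [¬◇-rule on 3 via 0R1]
10. ¬q ∧ r, 1   [□-rule on 4 via 0R1]
11. ¬q, 1   [∧-rule on 10]
12. r, 1   [∧-rule on 10]
13. ¬r, 1   [¬∧-rule on 8 (branches; this branch)]
Accessibility: 0R0, 0R1, 1R1
Branch closes: r and ¬r both at 1.
Every branch closes; the branch above is one of them.

Unsatisfiable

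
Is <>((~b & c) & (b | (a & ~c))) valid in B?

Tableau for the negation ~<>((~b & c) & (b | (a & ~c))):
1. ~<>((~b & c) & (b | (a & ~c))), 0
2. ~((~b & c) & (b | (a & ~c))), 0   [~<>-rule on 1 via 0R0]
3. ~(b | (a & ~c)), 0   [~&-rule on 2 (branches; this branch)]
4. ~b, 0   [~|-rule on 3]
5. ~(a & ~c), 0   [~|-rule on 3]
6. c, 0   [~&-rule on 5 (branches; this branch)]
Accessibility: 0R0
The negation has an open branch (countermodel exists).

Invalid (countermodel exists)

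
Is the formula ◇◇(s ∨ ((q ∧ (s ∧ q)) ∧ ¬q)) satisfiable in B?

Satisfiable

1. ◇◇(s ∨ ((q ∧ (s ∧ q)) ∧ ¬q)), w0
2. ◇(s ∨ ((q ∧ (s ∧ q)) ∧ ¬q)), w1
3. s ∨ ((q ∧ (s ∧ q)) ∧ ¬q), w2
4. s, w2
Accessibility: w0Rw0, w0Rw1, w1Rw0, w1Rw1, w1Rw2, w2Rw1, w2Rw2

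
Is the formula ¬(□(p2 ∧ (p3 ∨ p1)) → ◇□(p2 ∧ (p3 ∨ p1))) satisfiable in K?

Satisfiable (open branch found)

1. ¬(□(p2 ∧ (p3 ∨ p1)) → ◇□(p2 ∧ (p3 ∨ p1))), u
2. □(p2 ∧ (p3 ∨ p1)), u
3. ¬◇□(p2 ∧ (p3 ∨ p1)), u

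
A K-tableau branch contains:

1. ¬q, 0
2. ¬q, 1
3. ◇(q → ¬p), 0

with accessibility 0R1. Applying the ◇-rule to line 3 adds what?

a fresh world 2 with 0R2, and q → ¬p at 2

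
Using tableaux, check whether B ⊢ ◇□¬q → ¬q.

Valid

Tableau for the negation ¬(◇□¬q → ¬q):
1. ¬(◇□¬q → ¬q), w0
2. ◇□¬q, w0
3. q, w0
4. □¬q, w1
5. ¬q, w0
Accessibility: w0Rw0, w0Rw1, w1Rw0, w1Rw1
Branch closes: q and ¬q both at w0.
All branches of the negation close; one closing branch shown above.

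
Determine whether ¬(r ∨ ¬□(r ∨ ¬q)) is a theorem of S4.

Not valid

Tableau for the negation r ∨ ¬□(r ∨ ¬q):
1. r ∨ ¬□(r ∨ ¬q), u
2. ¬□(r ∨ ¬q), u   [∨-rule on 1 (branches; this branch)]
3. ¬(r ∨ ¬q), v   [¬□-rule on 2: fresh world v, uRv]
4. ¬r, v   [¬∨-rule on 3]
5. q, v   [¬∨-rule on 3]
Accessibility: uRu, uRv, vRv
The negation has an open branch (countermodel exists).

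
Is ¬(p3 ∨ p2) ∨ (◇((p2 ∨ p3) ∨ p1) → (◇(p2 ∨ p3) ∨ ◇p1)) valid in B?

Tableau for the negation ¬(¬(p3 ∨ p2) ∨ (◇((p2 ∨ p3) ∨ p1) → (◇(p2 ∨ p3) ∨ ◇p1))):
1. ¬(¬(p3 ∨ p2) ∨ (◇((p2 ∨ p3) ∨ p1) → (◇(p2 ∨ p3) ∨ ◇p1))), u
2. p3 ∨ p2, u
3. ¬(◇((p2 ∨ p3) ∨ p1) → (◇(p2 ∨ p3) ∨ ◇p1)), u
4. ◇((p2 ∨ p3) ∨ p1), u
5. ¬(◇(p2 ∨ p3) ∨ ◇p1), u
6. ¬◇(p2 ∨ p3), u
7. ¬◇p1, u
8. ¬(p2 ∨ p3), u
9. ¬p2, u
10. ¬p3, u
11. ¬p1, u
12. p2, u
Accessibility: uRu
Branch closes: p2 and ¬p2 both at u.
Every branch of the negation's tableau closes; the branch above is one of them.

Yes, valid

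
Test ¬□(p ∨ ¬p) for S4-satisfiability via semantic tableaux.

1. ¬□(p ∨ ¬p), w0
2. ¬(p ∨ ¬p), w1   [¬□-rule on 1: fresh world w1, w0Rw1]
3. ¬p, w1   [¬∨-rule on 2]
4. p, w1   [¬∨-rule on 2]
Accessibility: w0Rw0, w0Rw1, w1Rw1
Branch closes: p and ¬p both at w1.
Every branch closes; the branch above is one of them.

Unsatisfiable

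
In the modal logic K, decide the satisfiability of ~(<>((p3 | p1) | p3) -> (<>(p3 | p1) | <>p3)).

1. ~(<>((p3 | p1) | p3) -> (<>(p3 | p1) | <>p3)), 0
2. <>((p3 | p1) | p3), 0   [~->-rule on 1]
3. ~(<>(p3 | p1) | <>p3), 0   [~->-rule on 1]
4. ~<>(p3 | p1), 0   [~|-rule on 3]
5. ~<>p3, 0   [~|-rule on 3]
6. (p3 | p1) | p3, 1   [<>-rule on 2: fresh world 1, 0R1]
7. ~(p3 | p1), 1   [~<>-rule on 4 via 0R1]
8. ~p3, 1   [~|-rule on 7]
9. ~p1, 1   [~|-rule on 7]
10. p3 | p1, 1   [|-rule on 6 (branches; this branch)]
11. p1, 1   [|-rule on 10 (branches; this branch)]
Accessibility: 0R1
Branch closes: p1 and ~p1 both at 1.
Every branch closes; the branch above is one of them.

Unsatisfiable (every branch closes)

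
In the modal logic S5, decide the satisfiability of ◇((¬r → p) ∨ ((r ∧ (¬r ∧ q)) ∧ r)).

1. ◇((¬r → p) ∨ ((r ∧ (¬r ∧ q)) ∧ r)), u
2. (¬r → p) ∨ ((r ∧ (¬r ∧ q)) ∧ r), v
3. ¬r → p, v
4. p, v
Accessibility: uRu, uRv, vRu, vRv

Satisfiable (open branch found)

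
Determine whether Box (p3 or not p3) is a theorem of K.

Valid

Tableau for the negation not Box (p3 or not p3):
1. not Box (p3 or not p3), u
2. not (p3 or not p3), v   [neg-Box-rule on 1: fresh world v, uRv]
3. not p3, v   [neg-or-rule on 2]
4. p3, v   [neg-or-rule on 2]
Accessibility: uRv
Branch closes: p3 and not p3 both at v.
Every branch of the negation's tableau closes; the branch above is one of them.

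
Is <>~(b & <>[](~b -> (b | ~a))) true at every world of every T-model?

Invalid (countermodel exists)

Tableau for the negation ~<>~(b & <>[](~b -> (b | ~a))):
1. ~<>~(b & <>[](~b -> (b | ~a))), u
2. b & <>[](~b -> (b | ~a)), u
3. b, u
4. <>[](~b -> (b | ~a)), u
5. [](~b -> (b | ~a)), v
6. b & <>[](~b -> (b | ~a)), v
7. b, v
8. <>[](~b -> (b | ~a)), v
9. ~b -> (b | ~a), v
10. b | ~a, v
11. ~a, v
12. [](~b -> (b | ~a)), w
13. ~b -> (b | ~a), w
14. b | ~a, w
15. ~a, w
Accessibility: uRu, uRv, vRv, vRw, wRw
The negation has an open branch (countermodel exists).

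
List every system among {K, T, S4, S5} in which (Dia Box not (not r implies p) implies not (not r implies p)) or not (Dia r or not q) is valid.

S5

S5-tableau for the negation not ((Dia Box not (not r implies p) implies not (not r implies p)) or not (Dia r or not q)):
1. not ((Dia Box not (not r implies p) implies not (not r implies p)) or not (Dia r or not q)), 0
2. not (Dia Box not (not r implies p) implies not (not r implies p)), 0
3. Dia r or not q, 0
4. Dia Box not (not r implies p), 0
5. not r implies p, 0
6. not q, 0
7. p, 0
8. Box not (not r implies p), 1
9. not (not r implies p), 0
10. not r, 0
11. not p, 0
Accessibility: 0R0, 0R1, 1R0, 1R1
Branch closes: p and not p both at 0.
Every branch closes (one shown): valid in S5.
S4-tableau for the negation not ((Dia Box not (not r implies p) implies not (not r implies p)) or not (Dia r or not q)):
1. not ((Dia Box not (not r implies p) implies not (not r implies p)) or not (Dia r or not q)), 0
2. not (Dia Box not (not r implies p) implies not (not r implies p)), 0
3. Dia r or not q, 0
4. Dia Box not (not r implies p), 0
5. not r implies p, 0
6. not q, 0
7. p, 0
8. Box not (not r implies p), 1
9. not (not r implies p), 1
10. not r, 1
11. not p, 1
Accessibility: 0R0, 0R1, 1R1
Complete open branch: countermodel on an S4-frame, so not valid in S4, nor in K, T (the same frame is also a K-frame and a T-frame).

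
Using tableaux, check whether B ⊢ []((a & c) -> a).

Valid

Tableau for the negation ~[]((a & c) -> a):
1. ~[]((a & c) -> a), 0
2. ~((a & c) -> a), 1   [~[]-rule on 1: fresh world 1, 0R1]
3. a & c, 1   [~->-rule on 2]
4. ~a, 1   [~->-rule on 2]
5. a, 1   [&-rule on 3]
6. c, 1   [&-rule on 3]
Accessibility: 0R0, 0R1, 1R0, 1R1
Branch closes: a and ~a both at 1.
All branches of the negation close; one closing branch shown above.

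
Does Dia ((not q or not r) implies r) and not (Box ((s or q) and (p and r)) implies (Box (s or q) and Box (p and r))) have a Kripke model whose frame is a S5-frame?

Unsatisfiable (every branch closes)

1. Dia ((not q or not r) implies r) and not (Box ((s or q) and (p and r)) implies (Box (s or q) and Box (p and r))), w0
2. Dia ((not q or not r) implies r), w0
3. not (Box ((s or q) and (p and r)) implies (Box (s or q) and Box (p and r))), w0
4. Box ((s or q) and (p and r)), w0
5. not (Box (s or q) and Box (p and r)), w0
6. (s or q) and (p and r), w0
7. s or q, w0
8. p and r, w0
9. p, w0
10. r, w0
11. not Box (s or q), w0
12. q, w0
13. (not q or not r) implies r, w1
14. (s or q) and (p and r), w1
15. s or q, w1
16. p and r, w1
17. p, w1
18. r, w1
19. not (not q or not r), w1
20. q, w1
21. not (s or q), w2
22. not s, w2
23. not q, w2
24. (s or q) and (p and r), w2
25. s or q, w2
26. p and r, w2
27. p, w2
28. r, w2
29. q, w2
Accessibility: w0Rw0, w0Rw1, w0Rw2, w1Rw0, w1Rw1, w1Rw2, w2Rw0, w2Rw1, w2Rw2
Branch closes: q and not q both at w2.
Every branch closes; the branch above is one of them.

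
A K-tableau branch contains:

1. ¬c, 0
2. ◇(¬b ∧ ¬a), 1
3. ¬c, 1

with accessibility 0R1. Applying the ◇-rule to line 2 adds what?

a fresh world 2 with 1R2, and ¬b ∧ ¬a at 2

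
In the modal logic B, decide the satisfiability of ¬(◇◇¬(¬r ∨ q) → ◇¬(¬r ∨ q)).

1. ¬(◇◇¬(¬r ∨ q) → ◇¬(¬r ∨ q)), w0
2. ◇◇¬(¬r ∨ q), w0   [¬→-rule on 1]
3. ¬◇¬(¬r ∨ q), w0   [¬→-rule on 1]
4. ¬r ∨ q, w0   [¬◇-rule on 3 via w0Rw0]
5. q, w0   [∨-rule on 4 (branches; this branch)]
6. ◇¬(¬r ∨ q), w1   [◇-rule on 2: fresh world w1, w0Rw1]
7. ¬r ∨ q, w1   [¬◇-rule on 3 via w0Rw1]
8. q, w1   [∨-rule on 7 (branches; this branch)]
9. ¬(¬r ∨ q), w2   [◇-rule on 6: fresh world w2, w1Rw2]
10. r, w2   [¬∨-rule on 9]
11. ¬q, w2   [¬∨-rule on 9]
Accessibility: w0Rw0, w0Rw1, w1Rw0, w1Rw1, w1Rw2, w2Rw1, w2Rw2

Satisfiable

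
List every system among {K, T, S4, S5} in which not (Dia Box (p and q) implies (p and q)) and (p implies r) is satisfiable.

K, T, S4

S5-tableau for the formula:
1. not (Dia Box (p and q) implies (p and q)) and (p implies r), 0
2. not (Dia Box (p and q) implies (p and q)), 0
3. p implies r, 0
4. Dia Box (p and q), 0
5. not (p and q), 0
6. r, 0
7. not q, 0
8. Box (p and q), 1
9. p and q, 0
10. p, 0
11. q, 0
Accessibility: 0R0, 0R1, 1R0, 1R1
Branch closes: q and not q both at 0.
Every branch closes (one shown): unsatisfiable in S5.
S4-tableau for the formula:
1. not (Dia Box (p and q) implies (p and q)) and (p implies r), 0
2. not (Dia Box (p and q) implies (p and q)), 0
3. p implies r, 0
4. Dia Box (p and q), 0
5. not (p and q), 0
6. r, 0
7. not q, 0
8. Box (p and q), 1
9. p and q, 1
10. p, 1
11. q, 1
Accessibility: 0R0, 0R1, 1R1
Complete open branch: satisfiable in S4, hence also in K, T (this S4-model is also a K-model and a T-model).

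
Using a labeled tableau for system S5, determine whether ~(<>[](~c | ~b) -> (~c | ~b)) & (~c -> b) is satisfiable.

1. ~(<>[](~c | ~b) -> (~c | ~b)) & (~c -> b), 0
2. ~(<>[](~c | ~b) -> (~c | ~b)), 0
3. ~c -> b, 0
4. <>[](~c | ~b), 0
5. ~(~c | ~b), 0
6. c, 0
7. b, 0
8. [](~c | ~b), 1
9. ~c | ~b, 0
10. ~c | ~b, 1
11. ~b, 0
Accessibility: 0R0, 0R1, 1R0, 1R1
Branch closes: b and ~b both at 0.
(One branch shown.) All branches close.

Unsatisfiable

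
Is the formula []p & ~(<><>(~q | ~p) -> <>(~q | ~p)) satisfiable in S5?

1. []p & ~(<><>(~q | ~p) -> <>(~q | ~p)), u
2. []p, u   [&-rule on 1]
3. ~(<><>(~q | ~p) -> <>(~q | ~p)), u   [&-rule on 1]
4. <><>(~q | ~p), u   [~->-rule on 3]
5. ~<>(~q | ~p), u   [~->-rule on 3]
6. p, u   [[]-rule on 2 via uRu]
7. ~(~q | ~p), u   [~<>-rule on 5 via uRu]
8. q, u   [~|-rule on 7]
9. <>(~q | ~p), v   [<>-rule on 4: fresh world v, uRv]
10. p, v   [[]-rule on 2 via uRv]
11. ~(~q | ~p), v   [~<>-rule on 5 via uRv]
12. q, v   [~|-rule on 11]
13. ~q | ~p, w   [<>-rule on 9: fresh world w, vRw]
14. p, w   [[]-rule on 2 via uRw]
15. ~(~q | ~p), w   [~<>-rule on 5 via uRw]
16. q, w   [~|-rule on 15]
17. ~p, w   [|-rule on 13 (branches; this branch)]
Accessibility: uRu, uRv, uRw, vRu, vRv, vRw, wRu, wRv, wRw
Branch closes: p and ~p both at w.
All branches of the tableau close; one closing branch shown above.

Unsatisfiable (every branch closes)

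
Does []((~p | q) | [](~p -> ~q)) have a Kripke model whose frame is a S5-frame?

1. []((~p | q) | [](~p -> ~q)), 0
2. (~p | q) | [](~p -> ~q), 0   [[]-rule on 1 via 0R0]
3. [](~p -> ~q), 0   [|-rule on 2 (branches; this branch)]
4. ~p -> ~q, 0   [[]-rule on 3 via 0R0]
5. ~q, 0   [->-rule on 4 (branches; this branch)]
Accessibility: 0R0

Satisfiable (open branch found)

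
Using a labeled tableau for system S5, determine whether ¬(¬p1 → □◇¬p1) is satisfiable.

Unsatisfiable (every branch closes)

1. ¬(¬p1 → □◇¬p1), 0
2. ¬p1, 0   [¬→-rule on 1]
3. ¬□◇¬p1, 0   [¬→-rule on 1]
4. ¬◇¬p1, 1   [¬□-rule on 3: fresh world 1, 0R1]
5. p1, 0   [¬◇-rule on 4 via 1R0]
Accessibility: 0R0, 0R1, 1R0, 1R1
Branch closes: p1 and ¬p1 both at 0.
Every branch closes; the branch above is one of them.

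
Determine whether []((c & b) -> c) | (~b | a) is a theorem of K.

Tableau for the negation ~([]((c & b) -> c) | (~b | a)):
1. ~([]((c & b) -> c) | (~b | a)), w0
2. ~[]((c & b) -> c), w0   [~|-rule on 1]
3. ~(~b | a), w0   [~|-rule on 1]
4. b, w0   [~|-rule on 3]
5. ~a, w0   [~|-rule on 3]
6. ~((c & b) -> c), w1   [~[]-rule on 2: fresh world w1, w0Rw1]
7. c & b, w1   [~->-rule on 6]
8. ~c, w1   [~->-rule on 6]
9. c, w1   [&-rule on 7]
10. b, w1   [&-rule on 7]
Accessibility: w0Rw1
Branch closes: c and ~c both at w1.
All branches of the negation close; one closing branch shown above.

Valid in K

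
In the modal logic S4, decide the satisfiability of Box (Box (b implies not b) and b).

1. Box (Box (b implies not b) and b), u
2. Box (b implies not b) and b, u
3. Box (b implies not b), u
4. b, u
5. b implies not b, u
6. not b, u
Accessibility: uRu
Branch closes: b and not b both at u.
(One branch shown.) All branches close.

No, unsatisfiable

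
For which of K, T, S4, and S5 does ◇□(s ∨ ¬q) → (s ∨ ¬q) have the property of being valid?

S4-tableau for the negation ¬(◇□(s ∨ ¬q) → (s ∨ ¬q)):
1. ¬(◇□(s ∨ ¬q) → (s ∨ ¬q)), u
2. ◇□(s ∨ ¬q), u   [¬→-rule on 1]
3. ¬(s ∨ ¬q), u   [¬→-rule on 1]
4. ¬s, u   [¬∨-rule on 3]
5. q, u   [¬∨-rule on 3]
6. □(s ∨ ¬q), v   [◇-rule on 2: fresh world v, uRv]
7. s ∨ ¬q, v   [□-rule on 6 via vRv]
8. ¬q, v   [∨-rule on 7 (branches; this branch)]
Accessibility: uRu, uRv, vRv
Complete open branch: countermodel on an S4-frame, so not valid in S4, nor in K, T (the same frame is also a K-frame and a T-frame).
S5-tableau for the negation ¬(◇□(s ∨ ¬q) → (s ∨ ¬q)):
1. ¬(◇□(s ∨ ¬q) → (s ∨ ¬q)), u
2. ◇□(s ∨ ¬q), u   [¬→-rule on 1]
3. ¬(s ∨ ¬q), u   [¬→-rule on 1]
4. ¬s, u   [¬∨-rule on 3]
5. q, u   [¬∨-rule on 3]
6. □(s ∨ ¬q), v   [◇-rule on 2: fresh world v, uRv]
7. s ∨ ¬q, u   [□-rule on 6 via vRu]
8. s ∨ ¬q, v   [□-rule on 6 via vRv]
9. ¬q, u   [∨-rule on 7 (branches; this branch)]
Accessibility: uRu, uRv, vRu, vRv
Branch closes: q and ¬q both at u.
Every branch closes (one shown): valid in S5.

S5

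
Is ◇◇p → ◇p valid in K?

Not valid

Tableau for the negation ¬(◇◇p → ◇p):
1. ¬(◇◇p → ◇p), u
2. ◇◇p, u
3. ¬◇p, u
4. ◇p, v
5. ¬p, v
6. p, w
Accessibility: uRv, vRw
The negation has an open branch (countermodel exists).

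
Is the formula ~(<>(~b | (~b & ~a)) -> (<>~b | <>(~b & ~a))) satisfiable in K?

1. ~(<>(~b | (~b & ~a)) -> (<>~b | <>(~b & ~a))), 0
2. <>(~b | (~b & ~a)), 0   [~->-rule on 1]
3. ~(<>~b | <>(~b & ~a)), 0   [~->-rule on 1]
4. ~<>~b, 0   [~|-rule on 3]
5. ~<>(~b & ~a), 0   [~|-rule on 3]
6. ~b | (~b & ~a), 1   [<>-rule on 2: fresh world 1, 0R1]
7. b, 1   [~<>-rule on 4 via 0R1]
8. ~(~b & ~a), 1   [~<>-rule on 5 via 0R1]
9. ~b & ~a, 1   [|-rule on 6 (branches; this branch)]
10. ~b, 1   [&-rule on 9]
11. ~a, 1   [&-rule on 9]
Accessibility: 0R1
Branch closes: b and ~b both at 1.
Every branch closes; the branch above is one of them.

No, unsatisfiable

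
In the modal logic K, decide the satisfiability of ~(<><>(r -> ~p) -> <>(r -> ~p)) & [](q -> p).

Yes, satisfiable

1. ~(<><>(r -> ~p) -> <>(r -> ~p)) & [](q -> p), 0
2. ~(<><>(r -> ~p) -> <>(r -> ~p)), 0
3. [](q -> p), 0
4. <><>(r -> ~p), 0
5. ~<>(r -> ~p), 0
6. <>(r -> ~p), 1
7. q -> p, 1
8. ~(r -> ~p), 1
9. r, 1
10. p, 1
11. r -> ~p, 2
12. ~p, 2
Accessibility: 0R1, 1R2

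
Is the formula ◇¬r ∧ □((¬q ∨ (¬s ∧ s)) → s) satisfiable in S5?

Satisfiable

1. ◇¬r ∧ □((¬q ∨ (¬s ∧ s)) → s), u
2. ◇¬r, u
3. □((¬q ∨ (¬s ∧ s)) → s), u
4. (¬q ∨ (¬s ∧ s)) → s, u
5. s, u
6. ¬r, v
7. (¬q ∨ (¬s ∧ s)) → s, v
8. s, v
Accessibility: uRu, uRv, vRu, vRv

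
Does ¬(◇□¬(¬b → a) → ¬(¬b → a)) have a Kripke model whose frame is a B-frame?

No, unsatisfiable

1. ¬(◇□¬(¬b → a) → ¬(¬b → a)), w0
2. ◇□¬(¬b → a), w0
3. ¬b → a, w0
4. a, w0
5. □¬(¬b → a), w1
6. ¬(¬b → a), w0
7. ¬b, w0
8. ¬a, w0
Accessibility: w0Rw0, w0Rw1, w1Rw0, w1Rw1
Branch closes: a and ¬a both at w0.
Every branch closes; the branch above is one of them.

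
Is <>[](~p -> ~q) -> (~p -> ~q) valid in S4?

Invalid (countermodel exists)

Tableau for the negation ~(<>[](~p -> ~q) -> (~p -> ~q)):
1. ~(<>[](~p -> ~q) -> (~p -> ~q)), u
2. <>[](~p -> ~q), u
3. ~(~p -> ~q), u
4. ~p, u
5. q, u
6. [](~p -> ~q), v
7. ~p -> ~q, v
8. ~q, v
Accessibility: uRu, uRv, vRv
The negation has an open branch (countermodel exists).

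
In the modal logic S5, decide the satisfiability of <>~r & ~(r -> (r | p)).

Unsatisfiable

1. <>~r & ~(r -> (r | p)), w0
2. <>~r, w0
3. ~(r -> (r | p)), w0
4. r, w0
5. ~(r | p), w0
6. ~r, w0
7. ~p, w0
Accessibility: w0Rw0
Branch closes: r and ~r both at w0.
Every branch closes; the branch above is one of them.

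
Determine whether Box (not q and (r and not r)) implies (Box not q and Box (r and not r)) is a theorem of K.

Tableau for the negation not (Box (not q and (r and not r)) implies (Box not q and Box (r and not r))):
1. not (Box (not q and (r and not r)) implies (Box not q and Box (r and not r))), u
2. Box (not q and (r and not r)), u   [neg-implies-rule on 1]
3. not (Box not q and Box (r and not r)), u   [neg-implies-rule on 1]
4. not Box (r and not r), u   [neg-and-rule on 3 (branches; this branch)]
5. not (r and not r), v   [neg-Box-rule on 4: fresh world v, uRv]
6. not q and (r and not r), v   [Box-rule on 2 via uRv]
7. not q, v   [and-rule on 6]
8. r and not r, v   [and-rule on 6]
9. r, v   [and-rule on 8]
10. not r, v   [and-rule on 8]
Accessibility: uRv
Branch closes: r and not r both at v.
Every branch of the negation's tableau closes; the branch above is one of them.

Valid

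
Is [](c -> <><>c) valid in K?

Tableau for the negation ~[](c -> <><>c):
1. ~[](c -> <><>c), w0
2. ~(c -> <><>c), w1
3. c, w1
4. ~<><>c, w1
Accessibility: w0Rw1
The negation has an open branch (countermodel exists).

No, not valid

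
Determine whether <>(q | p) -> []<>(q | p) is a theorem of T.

Not valid

Tableau for the negation ~(<>(q | p) -> []<>(q | p)):
1. ~(<>(q | p) -> []<>(q | p)), w0
2. <>(q | p), w0   [~->-rule on 1]
3. ~[]<>(q | p), w0   [~->-rule on 1]
4. q | p, w1   [<>-rule on 2: fresh world w1, w0Rw1]
5. p, w1   [|-rule on 4 (branches; this branch)]
6. ~<>(q | p), w2   [~[]-rule on 3: fresh world w2, w0Rw2]
7. ~(q | p), w2   [~<>-rule on 6 via w2Rw2]
8. ~q, w2   [~|-rule on 7]
9. ~p, w2   [~|-rule on 7]
Accessibility: w0Rw0, w0Rw1, w0Rw2, w1Rw1, w2Rw2
The negation has an open branch (countermodel exists).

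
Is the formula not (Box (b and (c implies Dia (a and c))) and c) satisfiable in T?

1. not (Box (b and (c implies Dia (a and c))) and c), w0
2. not c, w0
Accessibility: w0Rw0

Satisfiable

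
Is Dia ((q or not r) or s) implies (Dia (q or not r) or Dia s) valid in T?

Yes, valid

Tableau for the negation not (Dia ((q or not r) or s) implies (Dia (q or not r) or Dia s)):
1. not (Dia ((q or not r) or s) implies (Dia (q or not r) or Dia s)), u
2. Dia ((q or not r) or s), u   [neg-implies-rule on 1]
3. not (Dia (q or not r) or Dia s), u   [neg-implies-rule on 1]
4. not Dia (q or not r), u   [neg-or-rule on 3]
5. not Dia s, u   [neg-or-rule on 3]
6. not (q or not r), u   [neg-Dia-rule on 4 via uRu]
7. not q, u   [neg-or-rule on 6]
8. r, u   [neg-or-rule on 6]
9. not s, u   [neg-Dia-rule on 5 via uRu]
10. (q or not r) or s, v   [Dia-rule on 2: fresh world v, uRv]
11. not (q or not r), v   [neg-Dia-rule on 4 via uRv]
12. not q, v   [neg-or-rule on 11]
13. r, v   [neg-or-rule on 11]
14. not s, v   [neg-Dia-rule on 5 via uRv]
15. q or not r, v   [or-rule on 10 (branches; this branch)]
16. not r, v   [or-rule on 15 (branches; this branch)]
Accessibility: uRu, uRv, vRv
Branch closes: r and not r both at v.
All branches of the negation close; one closing branch shown above.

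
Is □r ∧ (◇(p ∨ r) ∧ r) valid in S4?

Tableau for the negation ¬(□r ∧ (◇(p ∨ r) ∧ r)):
1. ¬(□r ∧ (◇(p ∨ r) ∧ r)), 0
2. ¬(◇(p ∨ r) ∧ r), 0
3. ¬r, 0
Accessibility: 0R0
The negation has an open branch (countermodel exists).

Invalid (countermodel exists)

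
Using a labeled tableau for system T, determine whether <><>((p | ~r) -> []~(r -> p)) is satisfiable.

1. <><>((p | ~r) -> []~(r -> p)), u
2. <>((p | ~r) -> []~(r -> p)), v   [<>-rule on 1: fresh world v, uRv]
3. (p | ~r) -> []~(r -> p), w   [<>-rule on 2: fresh world w, vRw]
4. []~(r -> p), w   [->-rule on 3 (branches; this branch)]
5. ~(r -> p), w   [[]-rule on 4 via wRw]
6. r, w   [~->-rule on 5]
7. ~p, w   [~->-rule on 5]
Accessibility: uRu, uRv, vRv, vRw, wRw

Satisfiable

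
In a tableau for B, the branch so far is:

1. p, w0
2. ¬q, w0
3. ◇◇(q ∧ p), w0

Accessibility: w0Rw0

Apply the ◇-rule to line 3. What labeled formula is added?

a fresh world w1 with w0Rw1, and ◇(q ∧ p) at w1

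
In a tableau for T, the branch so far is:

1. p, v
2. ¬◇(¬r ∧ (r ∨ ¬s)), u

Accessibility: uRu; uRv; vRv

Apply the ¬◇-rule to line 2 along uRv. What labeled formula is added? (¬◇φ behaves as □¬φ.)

¬◇φ behaves as □¬φ: propagate the negated body to each accessible world.

¬(¬r ∧ (r ∨ ¬s)), v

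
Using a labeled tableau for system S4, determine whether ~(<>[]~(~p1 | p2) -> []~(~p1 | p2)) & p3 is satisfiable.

1. ~(<>[]~(~p1 | p2) -> []~(~p1 | p2)) & p3, u
2. ~(<>[]~(~p1 | p2) -> []~(~p1 | p2)), u   [&-rule on 1]
3. p3, u   [&-rule on 1]
4. <>[]~(~p1 | p2), u   [~->-rule on 2]
5. ~[]~(~p1 | p2), u   [~->-rule on 2]
6. []~(~p1 | p2), v   [<>-rule on 4: fresh world v, uRv]
7. ~(~p1 | p2), v   [[]-rule on 6 via vRv]
8. p1, v   [~|-rule on 7]
9. ~p2, v   [~|-rule on 7]
10. ~p1 | p2, w   [~[]-rule on 5: fresh world w, uRw]
11. p2, w   [|-rule on 10 (branches; this branch)]
Accessibility: uRu, uRv, uRw, vRv, wRw

Satisfiable (open branch found)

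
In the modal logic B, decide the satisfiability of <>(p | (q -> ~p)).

Satisfiable (open branch found)

1. <>(p | (q -> ~p)), w0
2. p | (q -> ~p), w1
3. q -> ~p, w1
4. ~p, w1
Accessibility: w0Rw0, w0Rw1, w1Rw0, w1Rw1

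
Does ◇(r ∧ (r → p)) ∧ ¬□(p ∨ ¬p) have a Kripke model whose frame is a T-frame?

1. ◇(r ∧ (r → p)) ∧ ¬□(p ∨ ¬p), 0
2. ◇(r ∧ (r → p)), 0
3. ¬□(p ∨ ¬p), 0
4. r ∧ (r → p), 1
5. r, 1
6. r → p, 1
7. p, 1
8. ¬(p ∨ ¬p), 2
9. ¬p, 2
10. p, 2
Accessibility: 0R0, 0R1, 0R2, 1R1, 2R2
Branch closes: p and ¬p both at 2.
Every branch closes; the branch above is one of them.

No, unsatisfiable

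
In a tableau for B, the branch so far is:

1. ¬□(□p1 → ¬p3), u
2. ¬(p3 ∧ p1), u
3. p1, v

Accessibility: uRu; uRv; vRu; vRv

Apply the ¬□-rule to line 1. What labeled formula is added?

a fresh world w with uRw, and ¬(□p1 → ¬p3) at w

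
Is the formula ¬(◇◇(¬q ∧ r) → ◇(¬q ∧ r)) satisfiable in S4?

No, unsatisfiable

1. ¬(◇◇(¬q ∧ r) → ◇(¬q ∧ r)), 0
2. ◇◇(¬q ∧ r), 0
3. ¬◇(¬q ∧ r), 0
4. ¬(¬q ∧ r), 0
5. ¬r, 0
6. ◇(¬q ∧ r), 1
7. ¬(¬q ∧ r), 1
8. ¬r, 1
9. ¬q ∧ r, 2
10. ¬q, 2
11. r, 2
12. ¬(¬q ∧ r), 2
13. ¬r, 2
Accessibility: 0R0, 0R1, 0R2, 1R1, 1R2, 2R2
Branch closes: r and ¬r both at 2.
All branches of the tableau close; one closing branch shown above.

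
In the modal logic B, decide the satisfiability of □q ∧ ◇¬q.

1. □q ∧ ◇¬q, 0
2. □q, 0
3. ◇¬q, 0
4. q, 0
5. ¬q, 1
6. q, 1
Accessibility: 0R0, 0R1, 1R0, 1R1
Branch closes: q and ¬q both at 1.
Every branch closes; the branch above is one of them.

Unsatisfiable (every branch closes)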